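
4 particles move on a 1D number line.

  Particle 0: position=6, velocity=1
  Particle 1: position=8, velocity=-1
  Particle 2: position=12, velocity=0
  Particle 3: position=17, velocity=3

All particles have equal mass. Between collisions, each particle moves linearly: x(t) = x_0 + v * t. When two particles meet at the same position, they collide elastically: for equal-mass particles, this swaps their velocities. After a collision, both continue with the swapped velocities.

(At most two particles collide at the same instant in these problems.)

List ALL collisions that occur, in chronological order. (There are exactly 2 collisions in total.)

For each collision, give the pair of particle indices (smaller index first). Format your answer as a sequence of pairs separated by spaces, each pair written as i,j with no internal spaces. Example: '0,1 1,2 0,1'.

Answer: 0,1 1,2

Derivation:
Collision at t=1: particles 0 and 1 swap velocities; positions: p0=7 p1=7 p2=12 p3=20; velocities now: v0=-1 v1=1 v2=0 v3=3
Collision at t=6: particles 1 and 2 swap velocities; positions: p0=2 p1=12 p2=12 p3=35; velocities now: v0=-1 v1=0 v2=1 v3=3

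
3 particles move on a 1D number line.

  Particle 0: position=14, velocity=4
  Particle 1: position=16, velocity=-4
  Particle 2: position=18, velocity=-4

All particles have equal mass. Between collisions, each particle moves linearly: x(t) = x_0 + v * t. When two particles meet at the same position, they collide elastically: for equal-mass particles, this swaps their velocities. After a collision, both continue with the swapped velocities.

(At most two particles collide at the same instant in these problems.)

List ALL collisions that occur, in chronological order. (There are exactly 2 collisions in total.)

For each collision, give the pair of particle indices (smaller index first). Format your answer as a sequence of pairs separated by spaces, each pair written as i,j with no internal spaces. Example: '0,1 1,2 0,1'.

Answer: 0,1 1,2

Derivation:
Collision at t=1/4: particles 0 and 1 swap velocities; positions: p0=15 p1=15 p2=17; velocities now: v0=-4 v1=4 v2=-4
Collision at t=1/2: particles 1 and 2 swap velocities; positions: p0=14 p1=16 p2=16; velocities now: v0=-4 v1=-4 v2=4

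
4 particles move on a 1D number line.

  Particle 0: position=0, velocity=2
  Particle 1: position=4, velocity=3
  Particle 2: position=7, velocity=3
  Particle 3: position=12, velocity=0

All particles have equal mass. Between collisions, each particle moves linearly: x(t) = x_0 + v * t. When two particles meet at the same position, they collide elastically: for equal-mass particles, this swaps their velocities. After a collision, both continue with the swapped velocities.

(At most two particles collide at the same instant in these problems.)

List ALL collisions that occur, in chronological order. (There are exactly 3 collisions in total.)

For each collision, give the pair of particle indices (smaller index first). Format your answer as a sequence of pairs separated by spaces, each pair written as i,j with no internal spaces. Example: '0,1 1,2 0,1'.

Collision at t=5/3: particles 2 and 3 swap velocities; positions: p0=10/3 p1=9 p2=12 p3=12; velocities now: v0=2 v1=3 v2=0 v3=3
Collision at t=8/3: particles 1 and 2 swap velocities; positions: p0=16/3 p1=12 p2=12 p3=15; velocities now: v0=2 v1=0 v2=3 v3=3
Collision at t=6: particles 0 and 1 swap velocities; positions: p0=12 p1=12 p2=22 p3=25; velocities now: v0=0 v1=2 v2=3 v3=3

Answer: 2,3 1,2 0,1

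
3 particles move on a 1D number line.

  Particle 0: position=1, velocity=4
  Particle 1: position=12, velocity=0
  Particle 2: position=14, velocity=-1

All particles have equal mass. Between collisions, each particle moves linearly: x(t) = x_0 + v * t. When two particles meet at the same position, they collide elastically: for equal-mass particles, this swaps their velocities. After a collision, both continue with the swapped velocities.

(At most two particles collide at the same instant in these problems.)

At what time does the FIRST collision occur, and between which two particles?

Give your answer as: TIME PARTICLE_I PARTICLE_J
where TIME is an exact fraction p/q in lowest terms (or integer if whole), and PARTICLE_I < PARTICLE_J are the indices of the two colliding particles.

Answer: 2 1 2

Derivation:
Pair (0,1): pos 1,12 vel 4,0 -> gap=11, closing at 4/unit, collide at t=11/4
Pair (1,2): pos 12,14 vel 0,-1 -> gap=2, closing at 1/unit, collide at t=2
Earliest collision: t=2 between 1 and 2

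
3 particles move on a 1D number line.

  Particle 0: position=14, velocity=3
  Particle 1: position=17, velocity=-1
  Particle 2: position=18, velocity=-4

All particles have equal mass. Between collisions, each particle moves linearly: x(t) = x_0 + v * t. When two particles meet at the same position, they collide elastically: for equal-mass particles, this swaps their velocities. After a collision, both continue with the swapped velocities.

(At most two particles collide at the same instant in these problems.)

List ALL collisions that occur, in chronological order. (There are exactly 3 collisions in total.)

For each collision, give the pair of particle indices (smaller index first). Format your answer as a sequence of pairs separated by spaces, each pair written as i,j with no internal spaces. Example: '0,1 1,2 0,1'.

Answer: 1,2 0,1 1,2

Derivation:
Collision at t=1/3: particles 1 and 2 swap velocities; positions: p0=15 p1=50/3 p2=50/3; velocities now: v0=3 v1=-4 v2=-1
Collision at t=4/7: particles 0 and 1 swap velocities; positions: p0=110/7 p1=110/7 p2=115/7; velocities now: v0=-4 v1=3 v2=-1
Collision at t=3/4: particles 1 and 2 swap velocities; positions: p0=15 p1=65/4 p2=65/4; velocities now: v0=-4 v1=-1 v2=3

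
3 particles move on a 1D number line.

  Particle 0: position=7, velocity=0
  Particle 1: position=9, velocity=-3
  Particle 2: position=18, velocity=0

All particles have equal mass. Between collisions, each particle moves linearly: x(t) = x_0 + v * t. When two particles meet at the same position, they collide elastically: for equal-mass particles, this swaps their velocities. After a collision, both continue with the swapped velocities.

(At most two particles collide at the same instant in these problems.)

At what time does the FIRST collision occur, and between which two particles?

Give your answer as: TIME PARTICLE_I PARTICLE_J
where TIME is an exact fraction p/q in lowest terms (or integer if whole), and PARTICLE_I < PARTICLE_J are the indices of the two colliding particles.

Pair (0,1): pos 7,9 vel 0,-3 -> gap=2, closing at 3/unit, collide at t=2/3
Pair (1,2): pos 9,18 vel -3,0 -> not approaching (rel speed -3 <= 0)
Earliest collision: t=2/3 between 0 and 1

Answer: 2/3 0 1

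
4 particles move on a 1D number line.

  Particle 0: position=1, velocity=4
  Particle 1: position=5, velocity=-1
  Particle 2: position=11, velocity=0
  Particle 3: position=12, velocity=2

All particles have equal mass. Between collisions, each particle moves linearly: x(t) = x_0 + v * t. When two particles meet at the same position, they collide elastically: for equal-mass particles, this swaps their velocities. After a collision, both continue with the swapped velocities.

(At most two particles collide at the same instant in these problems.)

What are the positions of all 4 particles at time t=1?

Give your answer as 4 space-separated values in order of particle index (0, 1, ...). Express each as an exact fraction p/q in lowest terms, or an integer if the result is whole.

Collision at t=4/5: particles 0 and 1 swap velocities; positions: p0=21/5 p1=21/5 p2=11 p3=68/5; velocities now: v0=-1 v1=4 v2=0 v3=2
Advance to t=1 (no further collisions before then); velocities: v0=-1 v1=4 v2=0 v3=2; positions = 4 5 11 14

Answer: 4 5 11 14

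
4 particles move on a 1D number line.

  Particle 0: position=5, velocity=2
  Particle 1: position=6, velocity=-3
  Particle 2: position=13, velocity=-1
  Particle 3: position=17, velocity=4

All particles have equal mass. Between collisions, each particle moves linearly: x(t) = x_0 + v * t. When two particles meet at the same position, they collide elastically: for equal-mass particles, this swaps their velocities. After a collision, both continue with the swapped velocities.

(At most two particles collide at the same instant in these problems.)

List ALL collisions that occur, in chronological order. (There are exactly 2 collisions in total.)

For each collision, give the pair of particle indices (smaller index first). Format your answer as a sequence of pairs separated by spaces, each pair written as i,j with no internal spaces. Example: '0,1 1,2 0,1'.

Collision at t=1/5: particles 0 and 1 swap velocities; positions: p0=27/5 p1=27/5 p2=64/5 p3=89/5; velocities now: v0=-3 v1=2 v2=-1 v3=4
Collision at t=8/3: particles 1 and 2 swap velocities; positions: p0=-2 p1=31/3 p2=31/3 p3=83/3; velocities now: v0=-3 v1=-1 v2=2 v3=4

Answer: 0,1 1,2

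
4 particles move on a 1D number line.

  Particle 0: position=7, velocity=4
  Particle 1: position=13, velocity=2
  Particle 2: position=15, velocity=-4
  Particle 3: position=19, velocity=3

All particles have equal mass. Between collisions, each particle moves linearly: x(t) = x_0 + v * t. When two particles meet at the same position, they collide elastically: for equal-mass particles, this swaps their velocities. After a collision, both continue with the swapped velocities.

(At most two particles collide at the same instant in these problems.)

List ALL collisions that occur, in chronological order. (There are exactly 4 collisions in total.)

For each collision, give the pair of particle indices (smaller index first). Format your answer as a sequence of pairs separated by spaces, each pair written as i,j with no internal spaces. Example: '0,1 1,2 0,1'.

Answer: 1,2 0,1 1,2 2,3

Derivation:
Collision at t=1/3: particles 1 and 2 swap velocities; positions: p0=25/3 p1=41/3 p2=41/3 p3=20; velocities now: v0=4 v1=-4 v2=2 v3=3
Collision at t=1: particles 0 and 1 swap velocities; positions: p0=11 p1=11 p2=15 p3=22; velocities now: v0=-4 v1=4 v2=2 v3=3
Collision at t=3: particles 1 and 2 swap velocities; positions: p0=3 p1=19 p2=19 p3=28; velocities now: v0=-4 v1=2 v2=4 v3=3
Collision at t=12: particles 2 and 3 swap velocities; positions: p0=-33 p1=37 p2=55 p3=55; velocities now: v0=-4 v1=2 v2=3 v3=4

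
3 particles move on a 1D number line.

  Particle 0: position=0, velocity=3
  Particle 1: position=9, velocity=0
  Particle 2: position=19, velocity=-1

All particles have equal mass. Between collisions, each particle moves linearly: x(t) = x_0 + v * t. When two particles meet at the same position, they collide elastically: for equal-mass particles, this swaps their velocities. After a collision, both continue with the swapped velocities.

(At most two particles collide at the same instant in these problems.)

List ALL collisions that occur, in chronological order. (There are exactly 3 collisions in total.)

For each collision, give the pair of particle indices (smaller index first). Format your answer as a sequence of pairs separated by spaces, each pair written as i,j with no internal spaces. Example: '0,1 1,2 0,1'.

Answer: 0,1 1,2 0,1

Derivation:
Collision at t=3: particles 0 and 1 swap velocities; positions: p0=9 p1=9 p2=16; velocities now: v0=0 v1=3 v2=-1
Collision at t=19/4: particles 1 and 2 swap velocities; positions: p0=9 p1=57/4 p2=57/4; velocities now: v0=0 v1=-1 v2=3
Collision at t=10: particles 0 and 1 swap velocities; positions: p0=9 p1=9 p2=30; velocities now: v0=-1 v1=0 v2=3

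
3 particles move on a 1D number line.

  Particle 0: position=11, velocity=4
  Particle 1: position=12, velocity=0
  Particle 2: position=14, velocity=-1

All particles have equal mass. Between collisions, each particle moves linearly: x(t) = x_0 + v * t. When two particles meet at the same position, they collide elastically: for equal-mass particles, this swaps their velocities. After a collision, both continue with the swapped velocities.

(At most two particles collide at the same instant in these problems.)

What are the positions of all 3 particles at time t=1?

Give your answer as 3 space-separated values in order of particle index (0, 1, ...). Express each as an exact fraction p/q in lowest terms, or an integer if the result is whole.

Answer: 12 13 15

Derivation:
Collision at t=1/4: particles 0 and 1 swap velocities; positions: p0=12 p1=12 p2=55/4; velocities now: v0=0 v1=4 v2=-1
Collision at t=3/5: particles 1 and 2 swap velocities; positions: p0=12 p1=67/5 p2=67/5; velocities now: v0=0 v1=-1 v2=4
Advance to t=1 (no further collisions before then); velocities: v0=0 v1=-1 v2=4; positions = 12 13 15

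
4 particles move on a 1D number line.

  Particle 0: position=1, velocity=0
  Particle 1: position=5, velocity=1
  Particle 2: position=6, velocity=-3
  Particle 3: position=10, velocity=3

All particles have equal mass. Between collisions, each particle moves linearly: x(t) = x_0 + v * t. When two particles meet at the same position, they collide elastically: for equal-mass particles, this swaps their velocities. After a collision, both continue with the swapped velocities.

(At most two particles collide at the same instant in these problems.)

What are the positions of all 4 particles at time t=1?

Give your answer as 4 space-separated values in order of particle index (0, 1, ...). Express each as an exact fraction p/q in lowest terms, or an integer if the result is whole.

Answer: 1 3 6 13

Derivation:
Collision at t=1/4: particles 1 and 2 swap velocities; positions: p0=1 p1=21/4 p2=21/4 p3=43/4; velocities now: v0=0 v1=-3 v2=1 v3=3
Advance to t=1 (no further collisions before then); velocities: v0=0 v1=-3 v2=1 v3=3; positions = 1 3 6 13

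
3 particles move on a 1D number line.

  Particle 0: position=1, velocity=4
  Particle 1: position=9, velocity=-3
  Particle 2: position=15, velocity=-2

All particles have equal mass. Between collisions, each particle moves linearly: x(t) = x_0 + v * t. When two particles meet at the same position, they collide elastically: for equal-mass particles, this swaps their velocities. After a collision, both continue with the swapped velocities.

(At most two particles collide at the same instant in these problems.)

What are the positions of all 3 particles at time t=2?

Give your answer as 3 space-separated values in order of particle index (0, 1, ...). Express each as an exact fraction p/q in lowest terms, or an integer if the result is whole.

Collision at t=8/7: particles 0 and 1 swap velocities; positions: p0=39/7 p1=39/7 p2=89/7; velocities now: v0=-3 v1=4 v2=-2
Advance to t=2 (no further collisions before then); velocities: v0=-3 v1=4 v2=-2; positions = 3 9 11

Answer: 3 9 11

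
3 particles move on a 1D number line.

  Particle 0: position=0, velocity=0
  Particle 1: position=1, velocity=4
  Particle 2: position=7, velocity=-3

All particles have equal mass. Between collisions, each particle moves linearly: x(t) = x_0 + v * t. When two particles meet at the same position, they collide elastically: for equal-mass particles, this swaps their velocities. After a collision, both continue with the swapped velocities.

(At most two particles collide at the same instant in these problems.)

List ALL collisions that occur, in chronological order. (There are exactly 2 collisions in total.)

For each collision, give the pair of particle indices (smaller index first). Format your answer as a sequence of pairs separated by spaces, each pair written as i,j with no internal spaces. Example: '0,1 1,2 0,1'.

Answer: 1,2 0,1

Derivation:
Collision at t=6/7: particles 1 and 2 swap velocities; positions: p0=0 p1=31/7 p2=31/7; velocities now: v0=0 v1=-3 v2=4
Collision at t=7/3: particles 0 and 1 swap velocities; positions: p0=0 p1=0 p2=31/3; velocities now: v0=-3 v1=0 v2=4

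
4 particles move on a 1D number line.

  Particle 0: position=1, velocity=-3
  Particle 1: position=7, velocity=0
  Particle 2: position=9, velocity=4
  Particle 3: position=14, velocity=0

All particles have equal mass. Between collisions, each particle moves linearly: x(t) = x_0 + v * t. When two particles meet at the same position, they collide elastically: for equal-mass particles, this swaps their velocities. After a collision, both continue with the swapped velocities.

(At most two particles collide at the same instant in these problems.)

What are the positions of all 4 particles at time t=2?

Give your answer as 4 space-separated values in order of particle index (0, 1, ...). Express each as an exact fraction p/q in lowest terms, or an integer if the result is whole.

Answer: -5 7 14 17

Derivation:
Collision at t=5/4: particles 2 and 3 swap velocities; positions: p0=-11/4 p1=7 p2=14 p3=14; velocities now: v0=-3 v1=0 v2=0 v3=4
Advance to t=2 (no further collisions before then); velocities: v0=-3 v1=0 v2=0 v3=4; positions = -5 7 14 17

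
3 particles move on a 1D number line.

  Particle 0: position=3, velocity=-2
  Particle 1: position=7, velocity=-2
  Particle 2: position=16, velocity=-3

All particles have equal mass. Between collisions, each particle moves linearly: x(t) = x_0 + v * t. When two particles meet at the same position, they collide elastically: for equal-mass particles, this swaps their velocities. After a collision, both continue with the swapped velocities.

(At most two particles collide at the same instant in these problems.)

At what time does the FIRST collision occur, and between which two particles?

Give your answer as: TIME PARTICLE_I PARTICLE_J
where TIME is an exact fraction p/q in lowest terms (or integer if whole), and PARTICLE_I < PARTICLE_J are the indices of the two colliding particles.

Pair (0,1): pos 3,7 vel -2,-2 -> not approaching (rel speed 0 <= 0)
Pair (1,2): pos 7,16 vel -2,-3 -> gap=9, closing at 1/unit, collide at t=9
Earliest collision: t=9 between 1 and 2

Answer: 9 1 2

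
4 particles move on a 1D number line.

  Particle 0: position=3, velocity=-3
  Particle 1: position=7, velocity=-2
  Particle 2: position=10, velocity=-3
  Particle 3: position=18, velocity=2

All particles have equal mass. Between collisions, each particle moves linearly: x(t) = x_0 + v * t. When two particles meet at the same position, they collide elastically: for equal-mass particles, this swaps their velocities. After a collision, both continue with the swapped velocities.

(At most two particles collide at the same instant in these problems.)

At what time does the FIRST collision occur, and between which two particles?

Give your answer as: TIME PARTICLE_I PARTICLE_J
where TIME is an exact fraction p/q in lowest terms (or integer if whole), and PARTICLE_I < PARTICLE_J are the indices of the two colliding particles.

Answer: 3 1 2

Derivation:
Pair (0,1): pos 3,7 vel -3,-2 -> not approaching (rel speed -1 <= 0)
Pair (1,2): pos 7,10 vel -2,-3 -> gap=3, closing at 1/unit, collide at t=3
Pair (2,3): pos 10,18 vel -3,2 -> not approaching (rel speed -5 <= 0)
Earliest collision: t=3 between 1 and 2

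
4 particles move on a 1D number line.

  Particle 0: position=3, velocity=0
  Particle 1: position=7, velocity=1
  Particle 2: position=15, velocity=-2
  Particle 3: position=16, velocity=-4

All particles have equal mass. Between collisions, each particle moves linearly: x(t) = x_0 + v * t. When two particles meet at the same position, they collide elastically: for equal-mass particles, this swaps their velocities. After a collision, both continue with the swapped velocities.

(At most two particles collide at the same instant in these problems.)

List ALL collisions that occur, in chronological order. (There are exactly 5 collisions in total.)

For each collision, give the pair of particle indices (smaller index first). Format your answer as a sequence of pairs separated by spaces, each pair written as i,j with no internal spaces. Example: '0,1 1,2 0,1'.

Answer: 2,3 1,2 2,3 0,1 1,2

Derivation:
Collision at t=1/2: particles 2 and 3 swap velocities; positions: p0=3 p1=15/2 p2=14 p3=14; velocities now: v0=0 v1=1 v2=-4 v3=-2
Collision at t=9/5: particles 1 and 2 swap velocities; positions: p0=3 p1=44/5 p2=44/5 p3=57/5; velocities now: v0=0 v1=-4 v2=1 v3=-2
Collision at t=8/3: particles 2 and 3 swap velocities; positions: p0=3 p1=16/3 p2=29/3 p3=29/3; velocities now: v0=0 v1=-4 v2=-2 v3=1
Collision at t=13/4: particles 0 and 1 swap velocities; positions: p0=3 p1=3 p2=17/2 p3=41/4; velocities now: v0=-4 v1=0 v2=-2 v3=1
Collision at t=6: particles 1 and 2 swap velocities; positions: p0=-8 p1=3 p2=3 p3=13; velocities now: v0=-4 v1=-2 v2=0 v3=1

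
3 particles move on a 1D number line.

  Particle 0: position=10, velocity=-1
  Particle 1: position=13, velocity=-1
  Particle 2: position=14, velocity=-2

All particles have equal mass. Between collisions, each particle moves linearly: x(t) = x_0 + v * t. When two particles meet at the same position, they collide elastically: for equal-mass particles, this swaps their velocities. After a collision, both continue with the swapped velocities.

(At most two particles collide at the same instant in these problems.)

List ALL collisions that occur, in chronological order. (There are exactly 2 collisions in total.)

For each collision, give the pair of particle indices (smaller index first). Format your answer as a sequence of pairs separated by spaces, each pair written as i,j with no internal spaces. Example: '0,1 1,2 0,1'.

Answer: 1,2 0,1

Derivation:
Collision at t=1: particles 1 and 2 swap velocities; positions: p0=9 p1=12 p2=12; velocities now: v0=-1 v1=-2 v2=-1
Collision at t=4: particles 0 and 1 swap velocities; positions: p0=6 p1=6 p2=9; velocities now: v0=-2 v1=-1 v2=-1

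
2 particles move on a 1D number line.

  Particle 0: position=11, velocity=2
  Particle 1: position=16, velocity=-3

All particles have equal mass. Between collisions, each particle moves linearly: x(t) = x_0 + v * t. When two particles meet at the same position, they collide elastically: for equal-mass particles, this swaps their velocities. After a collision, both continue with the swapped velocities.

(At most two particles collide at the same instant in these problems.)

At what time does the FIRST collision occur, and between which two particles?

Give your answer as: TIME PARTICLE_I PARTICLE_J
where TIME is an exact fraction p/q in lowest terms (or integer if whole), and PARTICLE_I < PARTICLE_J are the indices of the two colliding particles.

Pair (0,1): pos 11,16 vel 2,-3 -> gap=5, closing at 5/unit, collide at t=1
Earliest collision: t=1 between 0 and 1

Answer: 1 0 1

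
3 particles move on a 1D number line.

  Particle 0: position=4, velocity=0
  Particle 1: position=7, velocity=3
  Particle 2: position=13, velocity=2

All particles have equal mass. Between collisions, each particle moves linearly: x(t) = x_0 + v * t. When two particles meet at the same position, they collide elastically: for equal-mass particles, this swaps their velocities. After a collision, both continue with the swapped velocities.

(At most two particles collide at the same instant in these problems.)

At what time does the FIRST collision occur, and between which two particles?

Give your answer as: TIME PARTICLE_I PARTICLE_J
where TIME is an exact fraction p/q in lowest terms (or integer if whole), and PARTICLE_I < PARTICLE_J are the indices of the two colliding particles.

Answer: 6 1 2

Derivation:
Pair (0,1): pos 4,7 vel 0,3 -> not approaching (rel speed -3 <= 0)
Pair (1,2): pos 7,13 vel 3,2 -> gap=6, closing at 1/unit, collide at t=6
Earliest collision: t=6 between 1 and 2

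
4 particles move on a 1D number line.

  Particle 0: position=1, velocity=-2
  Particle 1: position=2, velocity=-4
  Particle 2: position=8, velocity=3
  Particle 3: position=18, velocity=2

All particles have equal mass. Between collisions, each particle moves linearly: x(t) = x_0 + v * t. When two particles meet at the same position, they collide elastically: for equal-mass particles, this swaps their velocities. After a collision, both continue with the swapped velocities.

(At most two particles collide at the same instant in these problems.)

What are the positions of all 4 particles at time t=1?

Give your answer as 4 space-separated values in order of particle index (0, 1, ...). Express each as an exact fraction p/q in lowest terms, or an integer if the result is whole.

Answer: -2 -1 11 20

Derivation:
Collision at t=1/2: particles 0 and 1 swap velocities; positions: p0=0 p1=0 p2=19/2 p3=19; velocities now: v0=-4 v1=-2 v2=3 v3=2
Advance to t=1 (no further collisions before then); velocities: v0=-4 v1=-2 v2=3 v3=2; positions = -2 -1 11 20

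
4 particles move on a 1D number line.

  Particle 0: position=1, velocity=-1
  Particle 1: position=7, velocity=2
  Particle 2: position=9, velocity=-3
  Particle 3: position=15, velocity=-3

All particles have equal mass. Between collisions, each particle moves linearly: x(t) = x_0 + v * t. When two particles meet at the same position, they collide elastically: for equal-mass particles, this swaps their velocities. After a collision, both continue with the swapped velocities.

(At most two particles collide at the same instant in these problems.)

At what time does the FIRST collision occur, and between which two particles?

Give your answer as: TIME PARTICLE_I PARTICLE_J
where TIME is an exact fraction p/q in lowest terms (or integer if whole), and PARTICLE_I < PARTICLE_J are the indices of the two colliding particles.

Pair (0,1): pos 1,7 vel -1,2 -> not approaching (rel speed -3 <= 0)
Pair (1,2): pos 7,9 vel 2,-3 -> gap=2, closing at 5/unit, collide at t=2/5
Pair (2,3): pos 9,15 vel -3,-3 -> not approaching (rel speed 0 <= 0)
Earliest collision: t=2/5 between 1 and 2

Answer: 2/5 1 2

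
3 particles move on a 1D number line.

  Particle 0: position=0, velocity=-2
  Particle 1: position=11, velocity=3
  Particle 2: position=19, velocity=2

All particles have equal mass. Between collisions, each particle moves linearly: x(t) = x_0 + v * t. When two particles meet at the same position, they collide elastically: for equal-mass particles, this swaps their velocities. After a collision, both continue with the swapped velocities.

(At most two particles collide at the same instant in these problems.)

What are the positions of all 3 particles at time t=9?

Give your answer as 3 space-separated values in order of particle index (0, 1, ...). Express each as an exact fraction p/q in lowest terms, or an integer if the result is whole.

Answer: -18 37 38

Derivation:
Collision at t=8: particles 1 and 2 swap velocities; positions: p0=-16 p1=35 p2=35; velocities now: v0=-2 v1=2 v2=3
Advance to t=9 (no further collisions before then); velocities: v0=-2 v1=2 v2=3; positions = -18 37 38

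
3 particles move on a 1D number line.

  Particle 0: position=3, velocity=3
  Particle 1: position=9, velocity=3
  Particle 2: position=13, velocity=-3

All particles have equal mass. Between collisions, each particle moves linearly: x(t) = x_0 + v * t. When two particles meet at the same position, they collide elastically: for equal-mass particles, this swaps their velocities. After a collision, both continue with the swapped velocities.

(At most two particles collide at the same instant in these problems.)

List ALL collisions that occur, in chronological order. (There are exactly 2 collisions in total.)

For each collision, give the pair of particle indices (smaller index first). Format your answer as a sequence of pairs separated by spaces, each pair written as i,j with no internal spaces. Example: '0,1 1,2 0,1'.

Collision at t=2/3: particles 1 and 2 swap velocities; positions: p0=5 p1=11 p2=11; velocities now: v0=3 v1=-3 v2=3
Collision at t=5/3: particles 0 and 1 swap velocities; positions: p0=8 p1=8 p2=14; velocities now: v0=-3 v1=3 v2=3

Answer: 1,2 0,1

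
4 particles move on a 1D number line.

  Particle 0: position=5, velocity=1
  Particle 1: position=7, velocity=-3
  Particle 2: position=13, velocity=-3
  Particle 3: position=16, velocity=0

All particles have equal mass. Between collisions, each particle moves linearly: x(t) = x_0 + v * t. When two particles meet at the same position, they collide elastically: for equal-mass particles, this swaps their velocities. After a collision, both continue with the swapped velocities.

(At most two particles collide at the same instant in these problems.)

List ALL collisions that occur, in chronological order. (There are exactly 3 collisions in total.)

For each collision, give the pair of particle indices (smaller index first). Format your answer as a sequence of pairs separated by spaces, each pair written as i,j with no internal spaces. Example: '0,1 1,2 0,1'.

Answer: 0,1 1,2 2,3

Derivation:
Collision at t=1/2: particles 0 and 1 swap velocities; positions: p0=11/2 p1=11/2 p2=23/2 p3=16; velocities now: v0=-3 v1=1 v2=-3 v3=0
Collision at t=2: particles 1 and 2 swap velocities; positions: p0=1 p1=7 p2=7 p3=16; velocities now: v0=-3 v1=-3 v2=1 v3=0
Collision at t=11: particles 2 and 3 swap velocities; positions: p0=-26 p1=-20 p2=16 p3=16; velocities now: v0=-3 v1=-3 v2=0 v3=1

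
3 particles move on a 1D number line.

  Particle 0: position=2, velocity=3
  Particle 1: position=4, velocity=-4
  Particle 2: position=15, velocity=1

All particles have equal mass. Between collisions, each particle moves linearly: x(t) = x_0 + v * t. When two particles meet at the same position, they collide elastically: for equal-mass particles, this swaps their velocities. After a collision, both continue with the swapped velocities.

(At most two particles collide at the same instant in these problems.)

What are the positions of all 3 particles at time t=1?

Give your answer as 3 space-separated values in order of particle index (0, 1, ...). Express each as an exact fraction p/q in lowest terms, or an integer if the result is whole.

Collision at t=2/7: particles 0 and 1 swap velocities; positions: p0=20/7 p1=20/7 p2=107/7; velocities now: v0=-4 v1=3 v2=1
Advance to t=1 (no further collisions before then); velocities: v0=-4 v1=3 v2=1; positions = 0 5 16

Answer: 0 5 16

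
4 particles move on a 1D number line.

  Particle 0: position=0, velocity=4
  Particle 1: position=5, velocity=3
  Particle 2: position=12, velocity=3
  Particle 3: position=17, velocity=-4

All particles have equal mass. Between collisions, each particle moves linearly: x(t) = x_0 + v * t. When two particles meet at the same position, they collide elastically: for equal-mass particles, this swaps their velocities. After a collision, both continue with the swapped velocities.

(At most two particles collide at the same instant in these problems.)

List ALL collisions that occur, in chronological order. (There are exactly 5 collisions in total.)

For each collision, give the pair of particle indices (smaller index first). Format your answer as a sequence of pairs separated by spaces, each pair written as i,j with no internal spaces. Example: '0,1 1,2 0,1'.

Answer: 2,3 1,2 0,1 1,2 2,3

Derivation:
Collision at t=5/7: particles 2 and 3 swap velocities; positions: p0=20/7 p1=50/7 p2=99/7 p3=99/7; velocities now: v0=4 v1=3 v2=-4 v3=3
Collision at t=12/7: particles 1 and 2 swap velocities; positions: p0=48/7 p1=71/7 p2=71/7 p3=120/7; velocities now: v0=4 v1=-4 v2=3 v3=3
Collision at t=17/8: particles 0 and 1 swap velocities; positions: p0=17/2 p1=17/2 p2=91/8 p3=147/8; velocities now: v0=-4 v1=4 v2=3 v3=3
Collision at t=5: particles 1 and 2 swap velocities; positions: p0=-3 p1=20 p2=20 p3=27; velocities now: v0=-4 v1=3 v2=4 v3=3
Collision at t=12: particles 2 and 3 swap velocities; positions: p0=-31 p1=41 p2=48 p3=48; velocities now: v0=-4 v1=3 v2=3 v3=4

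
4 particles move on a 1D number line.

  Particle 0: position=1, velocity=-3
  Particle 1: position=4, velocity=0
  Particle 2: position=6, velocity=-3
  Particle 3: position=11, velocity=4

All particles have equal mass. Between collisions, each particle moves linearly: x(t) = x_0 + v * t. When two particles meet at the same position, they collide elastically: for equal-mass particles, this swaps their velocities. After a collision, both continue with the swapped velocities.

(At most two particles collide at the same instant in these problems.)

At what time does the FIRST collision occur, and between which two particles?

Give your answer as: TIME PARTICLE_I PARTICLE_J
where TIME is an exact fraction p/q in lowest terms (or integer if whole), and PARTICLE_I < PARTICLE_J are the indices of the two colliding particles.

Answer: 2/3 1 2

Derivation:
Pair (0,1): pos 1,4 vel -3,0 -> not approaching (rel speed -3 <= 0)
Pair (1,2): pos 4,6 vel 0,-3 -> gap=2, closing at 3/unit, collide at t=2/3
Pair (2,3): pos 6,11 vel -3,4 -> not approaching (rel speed -7 <= 0)
Earliest collision: t=2/3 between 1 and 2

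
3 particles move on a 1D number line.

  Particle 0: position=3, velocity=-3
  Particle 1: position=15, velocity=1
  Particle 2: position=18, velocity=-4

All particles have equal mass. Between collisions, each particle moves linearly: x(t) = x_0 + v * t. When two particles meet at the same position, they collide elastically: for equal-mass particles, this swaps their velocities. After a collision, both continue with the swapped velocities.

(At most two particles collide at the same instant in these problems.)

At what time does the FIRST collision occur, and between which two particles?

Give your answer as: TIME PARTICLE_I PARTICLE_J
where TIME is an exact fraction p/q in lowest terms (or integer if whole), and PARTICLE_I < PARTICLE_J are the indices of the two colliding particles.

Answer: 3/5 1 2

Derivation:
Pair (0,1): pos 3,15 vel -3,1 -> not approaching (rel speed -4 <= 0)
Pair (1,2): pos 15,18 vel 1,-4 -> gap=3, closing at 5/unit, collide at t=3/5
Earliest collision: t=3/5 between 1 and 2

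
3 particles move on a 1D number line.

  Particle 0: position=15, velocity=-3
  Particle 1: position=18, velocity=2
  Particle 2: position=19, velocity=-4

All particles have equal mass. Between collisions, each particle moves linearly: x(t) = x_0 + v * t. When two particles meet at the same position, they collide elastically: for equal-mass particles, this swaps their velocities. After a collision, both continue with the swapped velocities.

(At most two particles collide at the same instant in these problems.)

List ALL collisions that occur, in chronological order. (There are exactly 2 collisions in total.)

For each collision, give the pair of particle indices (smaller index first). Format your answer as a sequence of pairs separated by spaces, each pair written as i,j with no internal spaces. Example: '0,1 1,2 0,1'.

Collision at t=1/6: particles 1 and 2 swap velocities; positions: p0=29/2 p1=55/3 p2=55/3; velocities now: v0=-3 v1=-4 v2=2
Collision at t=4: particles 0 and 1 swap velocities; positions: p0=3 p1=3 p2=26; velocities now: v0=-4 v1=-3 v2=2

Answer: 1,2 0,1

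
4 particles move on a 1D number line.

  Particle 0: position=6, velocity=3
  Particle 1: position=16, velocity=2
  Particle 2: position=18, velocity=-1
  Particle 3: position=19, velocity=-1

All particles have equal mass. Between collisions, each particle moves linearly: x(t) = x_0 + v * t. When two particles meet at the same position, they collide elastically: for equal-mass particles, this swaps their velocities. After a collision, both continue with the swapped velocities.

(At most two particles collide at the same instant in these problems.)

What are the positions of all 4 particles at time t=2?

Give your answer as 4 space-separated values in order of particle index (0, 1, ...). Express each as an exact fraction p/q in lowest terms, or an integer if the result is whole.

Collision at t=2/3: particles 1 and 2 swap velocities; positions: p0=8 p1=52/3 p2=52/3 p3=55/3; velocities now: v0=3 v1=-1 v2=2 v3=-1
Collision at t=1: particles 2 and 3 swap velocities; positions: p0=9 p1=17 p2=18 p3=18; velocities now: v0=3 v1=-1 v2=-1 v3=2
Advance to t=2 (no further collisions before then); velocities: v0=3 v1=-1 v2=-1 v3=2; positions = 12 16 17 20

Answer: 12 16 17 20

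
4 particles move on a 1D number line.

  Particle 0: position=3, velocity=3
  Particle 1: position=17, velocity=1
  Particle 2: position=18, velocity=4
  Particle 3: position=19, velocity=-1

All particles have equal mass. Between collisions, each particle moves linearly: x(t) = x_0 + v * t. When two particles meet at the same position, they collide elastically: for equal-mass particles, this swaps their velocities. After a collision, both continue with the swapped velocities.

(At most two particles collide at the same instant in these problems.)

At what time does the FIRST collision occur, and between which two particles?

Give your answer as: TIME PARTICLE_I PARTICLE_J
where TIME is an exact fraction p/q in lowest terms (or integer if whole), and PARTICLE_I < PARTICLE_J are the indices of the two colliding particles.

Pair (0,1): pos 3,17 vel 3,1 -> gap=14, closing at 2/unit, collide at t=7
Pair (1,2): pos 17,18 vel 1,4 -> not approaching (rel speed -3 <= 0)
Pair (2,3): pos 18,19 vel 4,-1 -> gap=1, closing at 5/unit, collide at t=1/5
Earliest collision: t=1/5 between 2 and 3

Answer: 1/5 2 3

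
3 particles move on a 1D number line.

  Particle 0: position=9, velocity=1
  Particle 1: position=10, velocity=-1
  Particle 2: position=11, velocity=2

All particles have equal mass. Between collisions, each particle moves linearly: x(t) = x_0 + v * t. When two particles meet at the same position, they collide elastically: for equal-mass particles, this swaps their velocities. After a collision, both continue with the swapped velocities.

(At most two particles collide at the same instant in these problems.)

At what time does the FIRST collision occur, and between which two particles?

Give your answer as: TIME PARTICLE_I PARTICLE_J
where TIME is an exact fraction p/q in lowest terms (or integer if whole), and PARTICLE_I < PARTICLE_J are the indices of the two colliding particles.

Pair (0,1): pos 9,10 vel 1,-1 -> gap=1, closing at 2/unit, collide at t=1/2
Pair (1,2): pos 10,11 vel -1,2 -> not approaching (rel speed -3 <= 0)
Earliest collision: t=1/2 between 0 and 1

Answer: 1/2 0 1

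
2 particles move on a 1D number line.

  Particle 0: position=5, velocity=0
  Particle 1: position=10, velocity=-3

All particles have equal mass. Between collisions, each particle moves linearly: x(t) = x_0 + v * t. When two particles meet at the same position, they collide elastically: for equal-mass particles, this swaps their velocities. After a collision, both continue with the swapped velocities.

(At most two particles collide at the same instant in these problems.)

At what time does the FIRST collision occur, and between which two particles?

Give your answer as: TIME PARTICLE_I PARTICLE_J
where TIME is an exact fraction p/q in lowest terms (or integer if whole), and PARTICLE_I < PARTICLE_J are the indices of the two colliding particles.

Pair (0,1): pos 5,10 vel 0,-3 -> gap=5, closing at 3/unit, collide at t=5/3
Earliest collision: t=5/3 between 0 and 1

Answer: 5/3 0 1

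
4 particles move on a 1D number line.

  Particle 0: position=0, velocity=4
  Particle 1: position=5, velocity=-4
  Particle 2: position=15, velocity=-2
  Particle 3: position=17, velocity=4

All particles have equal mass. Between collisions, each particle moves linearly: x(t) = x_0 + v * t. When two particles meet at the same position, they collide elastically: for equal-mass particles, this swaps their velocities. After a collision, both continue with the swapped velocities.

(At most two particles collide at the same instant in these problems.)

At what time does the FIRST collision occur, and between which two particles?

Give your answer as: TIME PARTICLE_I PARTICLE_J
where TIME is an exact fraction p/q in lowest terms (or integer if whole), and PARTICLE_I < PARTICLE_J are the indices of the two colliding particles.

Pair (0,1): pos 0,5 vel 4,-4 -> gap=5, closing at 8/unit, collide at t=5/8
Pair (1,2): pos 5,15 vel -4,-2 -> not approaching (rel speed -2 <= 0)
Pair (2,3): pos 15,17 vel -2,4 -> not approaching (rel speed -6 <= 0)
Earliest collision: t=5/8 between 0 and 1

Answer: 5/8 0 1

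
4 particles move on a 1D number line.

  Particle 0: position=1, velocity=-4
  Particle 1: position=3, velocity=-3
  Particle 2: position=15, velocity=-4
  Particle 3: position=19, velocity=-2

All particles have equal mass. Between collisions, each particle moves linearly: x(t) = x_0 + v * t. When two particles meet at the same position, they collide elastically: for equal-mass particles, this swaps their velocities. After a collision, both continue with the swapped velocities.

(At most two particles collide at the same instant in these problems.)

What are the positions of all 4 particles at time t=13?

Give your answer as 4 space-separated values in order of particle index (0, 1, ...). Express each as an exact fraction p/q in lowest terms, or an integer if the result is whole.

Collision at t=12: particles 1 and 2 swap velocities; positions: p0=-47 p1=-33 p2=-33 p3=-5; velocities now: v0=-4 v1=-4 v2=-3 v3=-2
Advance to t=13 (no further collisions before then); velocities: v0=-4 v1=-4 v2=-3 v3=-2; positions = -51 -37 -36 -7

Answer: -51 -37 -36 -7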